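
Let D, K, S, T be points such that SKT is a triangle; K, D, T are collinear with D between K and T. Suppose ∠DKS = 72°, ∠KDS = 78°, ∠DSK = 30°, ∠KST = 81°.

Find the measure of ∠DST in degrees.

∠DST = 51°

1. ∠SKT = 72°  [D on ray KT]
2. ∠SDT = 102°  [linear pair at D on KT]
3. ∠KTS = 27°  [△SKT]
4. ∠DTS = 27°  [D on ray TK]
5. ∠DST = 51°  [△SDT]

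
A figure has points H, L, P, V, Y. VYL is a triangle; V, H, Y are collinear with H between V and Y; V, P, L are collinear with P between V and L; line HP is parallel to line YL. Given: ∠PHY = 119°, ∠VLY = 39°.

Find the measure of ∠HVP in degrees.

∠HVP = 80°

1. ∠PHV = 61°  [linear pair at H on VY]
2. ∠HPV = 39°  [HP∥YL, corresponding at P]
3. ∠HVP = 80°  [△VHP]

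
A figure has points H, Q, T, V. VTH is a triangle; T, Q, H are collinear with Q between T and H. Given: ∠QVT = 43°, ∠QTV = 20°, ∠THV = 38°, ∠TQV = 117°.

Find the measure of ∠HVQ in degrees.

1. ∠QHV = 38°  [Q on ray HT]
2. ∠HQV = 63°  [linear pair at Q on TH]
3. ∠HVQ = 79°  [△VQH]

∠HVQ = 79°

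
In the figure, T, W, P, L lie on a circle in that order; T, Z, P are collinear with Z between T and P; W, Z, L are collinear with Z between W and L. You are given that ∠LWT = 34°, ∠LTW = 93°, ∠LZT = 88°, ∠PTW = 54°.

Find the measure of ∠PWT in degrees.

∠PWT = 73°

1. ∠LPT = 34°  [same arc TL]
2. ∠TLW = 53°  [△TWL]
3. ∠LTP = 39°  [△TZL]
4. ∠PLT = 107°  [△TPL]
5. ∠PWT = 73°  [cyclic TWPL, opposite ∠W+∠L]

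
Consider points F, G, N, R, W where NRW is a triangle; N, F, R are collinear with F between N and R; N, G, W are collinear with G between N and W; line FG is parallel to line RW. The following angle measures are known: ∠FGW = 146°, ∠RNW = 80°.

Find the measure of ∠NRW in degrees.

∠NRW = 66°

1. ∠FGN = 34°  [linear pair at G on NW]
2. ∠FNG = 80°  [F on NR, G on NW]
3. ∠GFN = 66°  [△NFG]
4. ∠NRW = 66°  [FG∥RW, corresponding at F]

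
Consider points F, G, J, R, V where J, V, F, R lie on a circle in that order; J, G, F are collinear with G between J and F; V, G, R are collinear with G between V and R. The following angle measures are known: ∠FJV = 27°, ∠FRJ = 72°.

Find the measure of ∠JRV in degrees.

1. ∠FVJ = 108°  [cyclic JVFR, opposite ∠V+∠R]
2. ∠JFV = 45°  [△JVF]
3. ∠JRV = 45°  [same arc JV]

∠JRV = 45°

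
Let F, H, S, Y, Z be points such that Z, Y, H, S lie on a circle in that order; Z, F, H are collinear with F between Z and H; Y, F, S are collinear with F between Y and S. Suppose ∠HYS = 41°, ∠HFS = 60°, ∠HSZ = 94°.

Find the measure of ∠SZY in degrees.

∠SZY = 116°

1. ∠HZS = 41°  [same arc HS]
2. ∠SFZ = 120°  [linear pair at F on ZH]
3. ∠SHZ = 45°  [△ZHS]
4. ∠YSZ = 19°  [△ZFS]
5. ∠SYZ = 45°  [same arc ZS]
6. ∠SZY = 116°  [△ZYS]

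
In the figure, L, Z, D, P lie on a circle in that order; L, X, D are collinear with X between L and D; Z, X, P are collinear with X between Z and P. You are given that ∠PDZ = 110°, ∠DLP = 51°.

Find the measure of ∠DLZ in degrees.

∠DLZ = 19°

1. ∠DZP = 51°  [same arc DP]
2. ∠DPZ = 19°  [△ZDP]
3. ∠DLZ = 19°  [same arc ZD]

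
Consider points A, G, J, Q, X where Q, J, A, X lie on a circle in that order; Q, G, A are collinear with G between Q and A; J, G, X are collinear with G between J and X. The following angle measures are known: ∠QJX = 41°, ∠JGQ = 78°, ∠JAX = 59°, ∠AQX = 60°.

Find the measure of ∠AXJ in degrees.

1. ∠QAX = 41°  [same arc QX]
2. ∠AGX = 78°  [vertical angles at G]
3. ∠AXJ = 61°  [△AGX]

∠AXJ = 61°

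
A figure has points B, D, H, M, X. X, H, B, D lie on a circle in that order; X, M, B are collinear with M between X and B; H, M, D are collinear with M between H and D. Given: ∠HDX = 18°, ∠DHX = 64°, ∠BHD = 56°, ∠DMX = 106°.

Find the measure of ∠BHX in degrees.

1. ∠BXD = 56°  [△XMD]
2. ∠DBX = 64°  [same arc XD]
3. ∠BDX = 60°  [△XBD]
4. ∠BHX = 120°  [cyclic XHBD, opposite ∠H+∠D]

∠BHX = 120°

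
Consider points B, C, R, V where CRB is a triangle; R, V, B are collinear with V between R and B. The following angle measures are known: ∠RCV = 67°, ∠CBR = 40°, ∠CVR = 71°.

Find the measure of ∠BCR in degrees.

∠BCR = 98°

1. ∠CRV = 42°  [△CRV]
2. ∠BRC = 42°  [V on ray RB]
3. ∠BCR = 98°  [△CRB]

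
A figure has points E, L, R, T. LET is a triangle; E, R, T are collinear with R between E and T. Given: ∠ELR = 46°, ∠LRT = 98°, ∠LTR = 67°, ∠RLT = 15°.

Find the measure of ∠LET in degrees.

∠LET = 52°

1. ∠ERL = 82°  [linear pair at R on ET]
2. ∠LER = 52°  [△LER]
3. ∠LET = 52°  [R on ray ET]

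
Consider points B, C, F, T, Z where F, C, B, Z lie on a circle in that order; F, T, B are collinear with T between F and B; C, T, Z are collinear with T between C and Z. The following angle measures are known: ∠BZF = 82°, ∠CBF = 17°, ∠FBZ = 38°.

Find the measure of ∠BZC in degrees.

∠BZC = 65°

1. ∠BCF = 98°  [cyclic FCBZ, opposite ∠C+∠Z]
2. ∠BFC = 65°  [△FCB]
3. ∠BZC = 65°  [same arc CB]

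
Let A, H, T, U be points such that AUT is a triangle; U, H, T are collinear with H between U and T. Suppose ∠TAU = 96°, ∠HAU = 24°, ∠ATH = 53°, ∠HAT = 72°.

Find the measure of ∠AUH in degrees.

1. ∠AHT = 55°  [△AHT]
2. ∠AHU = 125°  [linear pair at H on UT]
3. ∠AUH = 31°  [△AUH]

∠AUH = 31°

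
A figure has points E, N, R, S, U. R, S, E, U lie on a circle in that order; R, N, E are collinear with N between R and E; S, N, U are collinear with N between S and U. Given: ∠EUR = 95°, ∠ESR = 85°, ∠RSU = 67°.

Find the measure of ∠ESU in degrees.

1. ∠REU = 67°  [same arc RU]
2. ∠ERU = 18°  [△REU]
3. ∠ESU = 18°  [same arc EU]

∠ESU = 18°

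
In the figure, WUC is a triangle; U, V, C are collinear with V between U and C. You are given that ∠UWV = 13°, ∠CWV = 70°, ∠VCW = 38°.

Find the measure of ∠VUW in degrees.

∠VUW = 59°

1. ∠CVW = 72°  [△WVC]
2. ∠UVW = 108°  [linear pair at V on UC]
3. ∠VUW = 59°  [△WUV]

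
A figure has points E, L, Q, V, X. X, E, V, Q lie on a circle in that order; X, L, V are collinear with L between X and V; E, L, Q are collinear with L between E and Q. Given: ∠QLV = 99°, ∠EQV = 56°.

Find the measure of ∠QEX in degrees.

∠QEX = 25°

1. ∠ELX = 99°  [vertical angles at L]
2. ∠EXV = 56°  [same arc EV]
3. ∠QEX = 25°  [△XLE]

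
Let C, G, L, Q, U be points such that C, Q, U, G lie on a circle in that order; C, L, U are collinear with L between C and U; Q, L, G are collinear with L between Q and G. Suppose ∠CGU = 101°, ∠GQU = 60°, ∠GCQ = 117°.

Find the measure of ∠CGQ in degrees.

1. ∠GCU = 60°  [same arc UG]
2. ∠CUG = 19°  [△CUG]
3. ∠CQG = 19°  [same arc CG]
4. ∠CGQ = 44°  [△CQG]

∠CGQ = 44°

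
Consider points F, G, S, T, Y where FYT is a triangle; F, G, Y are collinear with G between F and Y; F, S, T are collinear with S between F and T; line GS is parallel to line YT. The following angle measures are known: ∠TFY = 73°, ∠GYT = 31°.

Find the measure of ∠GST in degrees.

1. ∠FYT = 31°  [G on ray YF]
2. ∠FTY = 76°  [△FYT]
3. ∠FSG = 76°  [GS∥YT, corresponding at S]
4. ∠GST = 104°  [linear pair at S on FT]

∠GST = 104°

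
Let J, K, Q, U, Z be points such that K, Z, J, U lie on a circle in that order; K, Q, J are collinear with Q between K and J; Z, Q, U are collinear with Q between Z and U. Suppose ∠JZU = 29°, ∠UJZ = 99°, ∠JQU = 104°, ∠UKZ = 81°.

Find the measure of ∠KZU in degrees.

∠KZU = 24°

1. ∠JUZ = 52°  [△ZJU]
2. ∠KQZ = 104°  [vertical angles at Q]
3. ∠JKZ = 52°  [same arc ZJ]
4. ∠KZU = 24°  [△KQZ]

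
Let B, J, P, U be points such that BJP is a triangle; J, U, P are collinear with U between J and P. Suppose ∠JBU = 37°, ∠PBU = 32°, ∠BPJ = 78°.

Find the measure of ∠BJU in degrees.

1. ∠BPU = 78°  [U on ray PJ]
2. ∠BUP = 70°  [△BUP]
3. ∠BUJ = 110°  [linear pair at U on JP]
4. ∠BJU = 33°  [△BJU]

∠BJU = 33°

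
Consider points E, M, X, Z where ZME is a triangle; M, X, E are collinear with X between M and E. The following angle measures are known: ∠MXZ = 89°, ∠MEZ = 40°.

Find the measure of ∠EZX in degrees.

1. ∠EXZ = 91°  [linear pair at X on ME]
2. ∠XEZ = 40°  [X on ray EM]
3. ∠EZX = 49°  [△ZXE]

∠EZX = 49°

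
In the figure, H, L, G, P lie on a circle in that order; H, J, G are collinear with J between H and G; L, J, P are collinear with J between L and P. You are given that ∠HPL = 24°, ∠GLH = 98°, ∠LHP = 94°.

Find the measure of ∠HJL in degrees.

∠HJL = 60°

1. ∠HGL = 24°  [same arc HL]
2. ∠HLP = 62°  [△HLP]
3. ∠GHL = 58°  [△HLG]
4. ∠HJL = 60°  [△HJL]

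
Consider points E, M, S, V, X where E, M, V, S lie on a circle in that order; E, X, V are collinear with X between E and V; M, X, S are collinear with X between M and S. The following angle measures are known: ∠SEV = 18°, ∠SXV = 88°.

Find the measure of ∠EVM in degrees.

1. ∠SMV = 18°  [same arc VS]
2. ∠EXM = 88°  [vertical angles at X]
3. ∠MXV = 92°  [linear pair at X on EV]
4. ∠EVM = 70°  [△MXV]

∠EVM = 70°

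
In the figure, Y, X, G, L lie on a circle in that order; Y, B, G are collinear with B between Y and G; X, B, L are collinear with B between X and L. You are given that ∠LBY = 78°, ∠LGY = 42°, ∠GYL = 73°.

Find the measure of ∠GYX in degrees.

∠GYX = 36°

1. ∠GBX = 78°  [vertical angles at B]
2. ∠LXY = 42°  [same arc YL]
3. ∠XBY = 102°  [linear pair at B on YG]
4. ∠GYX = 36°  [△YBX]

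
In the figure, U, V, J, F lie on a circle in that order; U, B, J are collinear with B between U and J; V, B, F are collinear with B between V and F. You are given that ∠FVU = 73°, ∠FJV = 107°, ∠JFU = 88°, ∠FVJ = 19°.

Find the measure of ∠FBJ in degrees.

1. ∠FJU = 73°  [same arc UF]
2. ∠JFV = 54°  [△VJF]
3. ∠FBJ = 53°  [△JBF]

∠FBJ = 53°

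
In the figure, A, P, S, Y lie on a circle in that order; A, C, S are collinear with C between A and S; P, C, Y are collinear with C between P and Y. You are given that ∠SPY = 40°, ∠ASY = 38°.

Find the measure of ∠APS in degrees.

1. ∠SAY = 40°  [same arc SY]
2. ∠AYS = 102°  [△ASY]
3. ∠APS = 78°  [cyclic APSY, opposite ∠P+∠Y]

∠APS = 78°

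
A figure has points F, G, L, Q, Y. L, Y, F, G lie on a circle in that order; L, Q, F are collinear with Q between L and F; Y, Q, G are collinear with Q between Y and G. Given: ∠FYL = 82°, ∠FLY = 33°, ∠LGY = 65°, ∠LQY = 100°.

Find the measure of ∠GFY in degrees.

∠GFY = 112°

1. ∠LFY = 65°  [△LYF]
2. ∠FGY = 33°  [same arc YF]
3. ∠FQY = 80°  [linear pair at Q on LF]
4. ∠FYG = 35°  [△YQF]
5. ∠GFY = 112°  [△YFG]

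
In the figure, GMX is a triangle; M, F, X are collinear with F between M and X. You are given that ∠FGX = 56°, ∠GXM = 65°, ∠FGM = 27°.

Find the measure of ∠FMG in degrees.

1. ∠FXG = 65°  [F on ray XM]
2. ∠GFX = 59°  [△GFX]
3. ∠GFM = 121°  [linear pair at F on MX]
4. ∠FMG = 32°  [△GMF]

∠FMG = 32°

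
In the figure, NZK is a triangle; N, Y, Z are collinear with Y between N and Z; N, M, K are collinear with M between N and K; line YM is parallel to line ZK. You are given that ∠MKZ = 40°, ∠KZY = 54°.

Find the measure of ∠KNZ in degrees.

1. ∠NKZ = 40°  [M on ray KN]
2. ∠KZN = 54°  [Y on ray ZN]
3. ∠KNZ = 86°  [△NZK]

∠KNZ = 86°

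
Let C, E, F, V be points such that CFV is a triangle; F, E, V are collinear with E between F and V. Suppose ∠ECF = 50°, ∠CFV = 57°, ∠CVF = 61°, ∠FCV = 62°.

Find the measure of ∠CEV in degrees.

1. ∠CFE = 57°  [E on ray FV]
2. ∠CEF = 73°  [△CFE]
3. ∠CEV = 107°  [linear pair at E on FV]

∠CEV = 107°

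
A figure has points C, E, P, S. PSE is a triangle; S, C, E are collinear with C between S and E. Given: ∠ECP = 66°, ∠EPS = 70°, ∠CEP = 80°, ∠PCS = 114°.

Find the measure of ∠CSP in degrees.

1. ∠PES = 80°  [C on ray ES]
2. ∠ESP = 30°  [△PSE]
3. ∠CSP = 30°  [C on ray SE]

∠CSP = 30°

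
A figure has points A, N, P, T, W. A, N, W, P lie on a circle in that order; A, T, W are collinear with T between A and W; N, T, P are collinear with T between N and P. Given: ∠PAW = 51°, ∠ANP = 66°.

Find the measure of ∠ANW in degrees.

1. ∠AWP = 66°  [same arc AP]
2. ∠APW = 63°  [△AWP]
3. ∠ANW = 117°  [cyclic ANWP, opposite ∠N+∠P]

∠ANW = 117°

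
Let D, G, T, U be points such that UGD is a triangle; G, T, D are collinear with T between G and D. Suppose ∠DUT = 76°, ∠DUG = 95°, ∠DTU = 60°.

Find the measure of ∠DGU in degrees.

∠DGU = 41°

1. ∠TDU = 44°  [△UTD]
2. ∠GDU = 44°  [T on ray DG]
3. ∠DGU = 41°  [△UGD]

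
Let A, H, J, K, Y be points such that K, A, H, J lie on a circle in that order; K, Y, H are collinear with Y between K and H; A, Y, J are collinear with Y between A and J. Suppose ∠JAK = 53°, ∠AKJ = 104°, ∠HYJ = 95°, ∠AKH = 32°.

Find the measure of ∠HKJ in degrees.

1. ∠AJK = 23°  [△KAJ]
2. ∠JYK = 85°  [linear pair at Y on KH]
3. ∠HKJ = 72°  [△KYJ]

∠HKJ = 72°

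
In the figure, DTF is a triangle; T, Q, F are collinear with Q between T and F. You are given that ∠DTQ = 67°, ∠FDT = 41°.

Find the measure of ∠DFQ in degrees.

1. ∠DTF = 67°  [Q on ray TF]
2. ∠DFT = 72°  [△DTF]
3. ∠DFQ = 72°  [Q on ray FT]

∠DFQ = 72°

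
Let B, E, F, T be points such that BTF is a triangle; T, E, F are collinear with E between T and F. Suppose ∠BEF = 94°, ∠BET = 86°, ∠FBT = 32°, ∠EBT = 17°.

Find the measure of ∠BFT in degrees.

∠BFT = 71°

1. ∠BTE = 77°  [△BTE]
2. ∠BTF = 77°  [E on ray TF]
3. ∠BFT = 71°  [△BTF]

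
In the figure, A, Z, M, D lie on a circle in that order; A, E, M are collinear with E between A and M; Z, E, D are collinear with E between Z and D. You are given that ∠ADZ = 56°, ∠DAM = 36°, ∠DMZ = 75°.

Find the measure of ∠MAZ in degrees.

∠MAZ = 69°

1. ∠DZM = 36°  [same arc MD]
2. ∠MDZ = 69°  [△ZMD]
3. ∠MAZ = 69°  [same arc ZM]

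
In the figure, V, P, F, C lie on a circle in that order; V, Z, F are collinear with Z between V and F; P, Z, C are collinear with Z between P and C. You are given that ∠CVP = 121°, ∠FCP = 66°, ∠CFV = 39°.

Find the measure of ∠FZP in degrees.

∠FZP = 105°

1. ∠FVP = 66°  [same arc PF]
2. ∠CPV = 39°  [same arc VC]
3. ∠PZV = 75°  [△VZP]
4. ∠FZP = 105°  [linear pair at Z on VF]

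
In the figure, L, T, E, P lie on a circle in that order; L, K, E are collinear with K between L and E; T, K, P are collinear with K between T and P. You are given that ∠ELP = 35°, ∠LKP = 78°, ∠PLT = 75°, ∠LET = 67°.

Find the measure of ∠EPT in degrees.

1. ∠ETP = 35°  [same arc EP]
2. ∠PET = 105°  [cyclic LTEP, opposite ∠L+∠E]
3. ∠EPT = 40°  [△TEP]

∠EPT = 40°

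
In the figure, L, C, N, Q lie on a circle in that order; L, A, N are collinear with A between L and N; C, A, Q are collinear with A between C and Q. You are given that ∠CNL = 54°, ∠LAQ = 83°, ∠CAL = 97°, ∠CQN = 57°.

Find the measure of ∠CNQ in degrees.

∠CNQ = 80°

1. ∠CAN = 83°  [vertical angles at A]
2. ∠NCQ = 43°  [△CAN]
3. ∠CNQ = 80°  [△CNQ]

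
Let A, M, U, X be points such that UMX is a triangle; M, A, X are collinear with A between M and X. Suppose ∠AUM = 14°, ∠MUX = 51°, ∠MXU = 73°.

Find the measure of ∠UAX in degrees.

1. ∠UMX = 56°  [△UMX]
2. ∠AMU = 56°  [A on ray MX]
3. ∠MAU = 110°  [△UMA]
4. ∠UAX = 70°  [linear pair at A on MX]

∠UAX = 70°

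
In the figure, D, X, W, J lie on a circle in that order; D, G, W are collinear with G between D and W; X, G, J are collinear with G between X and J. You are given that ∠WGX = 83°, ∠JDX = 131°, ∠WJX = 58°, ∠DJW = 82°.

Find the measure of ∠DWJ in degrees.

1. ∠DGJ = 83°  [vertical angles at G]
2. ∠JGW = 97°  [linear pair at G on DW]
3. ∠DWJ = 25°  [△WGJ]

∠DWJ = 25°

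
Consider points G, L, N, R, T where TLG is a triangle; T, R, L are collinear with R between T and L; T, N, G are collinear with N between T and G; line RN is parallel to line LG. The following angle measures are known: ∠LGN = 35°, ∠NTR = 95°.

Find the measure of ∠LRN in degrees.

∠LRN = 130°

1. ∠LGT = 35°  [N on ray GT]
2. ∠GTL = 95°  [R on TL, N on TG]
3. ∠GLT = 50°  [△TLG]
4. ∠NRT = 50°  [RN∥LG, corresponding at R]
5. ∠LRN = 130°  [linear pair at R on TL]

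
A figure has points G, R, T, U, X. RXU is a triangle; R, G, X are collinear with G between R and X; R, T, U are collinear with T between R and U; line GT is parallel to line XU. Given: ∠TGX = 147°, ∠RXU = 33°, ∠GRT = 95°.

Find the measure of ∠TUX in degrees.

∠TUX = 52°

1. ∠RGT = 33°  [linear pair at G on RX]
2. ∠GTR = 52°  [△RGT]
3. ∠GTU = 128°  [linear pair at T on RU]
4. ∠TUX = 52°  [GT∥XU, co-interior at U–T]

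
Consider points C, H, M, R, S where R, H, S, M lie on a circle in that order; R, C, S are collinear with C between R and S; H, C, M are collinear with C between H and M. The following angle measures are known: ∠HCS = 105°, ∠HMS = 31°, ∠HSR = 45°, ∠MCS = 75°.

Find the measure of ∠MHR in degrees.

∠MHR = 74°

1. ∠HCR = 75°  [linear pair at C on RS]
2. ∠HRS = 31°  [same arc HS]
3. ∠MHR = 74°  [△RCH]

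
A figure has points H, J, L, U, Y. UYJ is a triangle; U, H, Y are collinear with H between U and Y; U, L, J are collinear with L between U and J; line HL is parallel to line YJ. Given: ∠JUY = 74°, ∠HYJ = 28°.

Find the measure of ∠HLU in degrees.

∠HLU = 78°

1. ∠JYU = 28°  [H on ray YU]
2. ∠UJY = 78°  [△UYJ]
3. ∠HLU = 78°  [HL∥YJ, corresponding at L]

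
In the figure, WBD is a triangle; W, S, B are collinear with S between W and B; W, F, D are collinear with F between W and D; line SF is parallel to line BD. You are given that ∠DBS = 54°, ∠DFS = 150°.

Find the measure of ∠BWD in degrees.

1. ∠DBW = 54°  [S on ray BW]
2. ∠SFW = 30°  [linear pair at F on WD]
3. ∠FSW = 54°  [SF∥BD, corresponding at S]
4. ∠FWS = 96°  [△WSF]
5. ∠BWD = 96°  [S on WB, F on WD]

∠BWD = 96°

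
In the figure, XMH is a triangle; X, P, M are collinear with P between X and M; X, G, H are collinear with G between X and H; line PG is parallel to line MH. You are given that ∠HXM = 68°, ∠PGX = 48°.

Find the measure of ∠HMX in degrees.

1. ∠GXP = 68°  [P on XM, G on XH]
2. ∠GPX = 64°  [△XPG]
3. ∠HMX = 64°  [PG∥MH, corresponding at P]

∠HMX = 64°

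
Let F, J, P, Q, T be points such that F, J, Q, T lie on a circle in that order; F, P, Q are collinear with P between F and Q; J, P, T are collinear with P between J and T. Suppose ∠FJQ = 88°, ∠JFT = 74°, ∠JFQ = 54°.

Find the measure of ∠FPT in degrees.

∠FPT = 122°

1. ∠FQJ = 38°  [△FJQ]
2. ∠JQT = 106°  [cyclic FJQT, opposite ∠F+∠Q]
3. ∠JTQ = 54°  [same arc JQ]
4. ∠FTJ = 38°  [same arc FJ]
5. ∠QJT = 20°  [△JQT]
6. ∠QFT = 20°  [same arc QT]
7. ∠FPT = 122°  [△FPT]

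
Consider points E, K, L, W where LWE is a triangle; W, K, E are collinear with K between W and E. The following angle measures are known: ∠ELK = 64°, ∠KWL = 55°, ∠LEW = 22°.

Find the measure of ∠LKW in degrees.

∠LKW = 86°

1. ∠KEL = 22°  [K on ray EW]
2. ∠EKL = 94°  [△LKE]
3. ∠LKW = 86°  [linear pair at K on WE]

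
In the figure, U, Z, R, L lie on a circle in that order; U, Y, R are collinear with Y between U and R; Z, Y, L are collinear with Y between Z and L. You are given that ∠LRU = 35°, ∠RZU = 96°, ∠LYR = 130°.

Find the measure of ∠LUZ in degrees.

1. ∠LZU = 35°  [same arc UL]
2. ∠RLU = 84°  [cyclic UZRL, opposite ∠Z+∠L]
3. ∠LYU = 50°  [linear pair at Y on UR]
4. ∠LUR = 61°  [△URL]
5. ∠ULZ = 69°  [△UYL]
6. ∠LUZ = 76°  [△UZL]

∠LUZ = 76°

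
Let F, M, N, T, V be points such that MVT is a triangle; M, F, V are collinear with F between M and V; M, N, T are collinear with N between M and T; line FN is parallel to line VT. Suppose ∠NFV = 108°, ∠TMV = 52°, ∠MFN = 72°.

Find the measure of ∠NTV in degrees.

∠NTV = 56°

1. ∠FMN = 52°  [F on MV, N on MT]
2. ∠FNM = 56°  [△MFN]
3. ∠FNT = 124°  [linear pair at N on MT]
4. ∠NTV = 56°  [FN∥VT, co-interior at T–N]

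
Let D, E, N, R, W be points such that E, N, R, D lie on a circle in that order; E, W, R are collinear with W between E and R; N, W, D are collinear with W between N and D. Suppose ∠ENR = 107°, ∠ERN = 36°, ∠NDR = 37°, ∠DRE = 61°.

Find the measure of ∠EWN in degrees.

1. ∠NER = 37°  [△ENR]
2. ∠DNE = 61°  [same arc ED]
3. ∠EWN = 82°  [△EWN]

∠EWN = 82°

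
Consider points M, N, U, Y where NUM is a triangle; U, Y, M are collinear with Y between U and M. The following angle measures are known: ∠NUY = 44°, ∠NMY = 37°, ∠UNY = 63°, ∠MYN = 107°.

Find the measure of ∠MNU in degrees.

1. ∠MUN = 44°  [Y on ray UM]
2. ∠NMU = 37°  [Y on ray MU]
3. ∠MNU = 99°  [△NUM]

∠MNU = 99°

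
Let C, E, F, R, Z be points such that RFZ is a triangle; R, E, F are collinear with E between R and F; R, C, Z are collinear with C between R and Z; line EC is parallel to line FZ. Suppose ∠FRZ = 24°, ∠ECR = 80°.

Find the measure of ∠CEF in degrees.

1. ∠CRE = 24°  [E on RF, C on RZ]
2. ∠CER = 76°  [△REC]
3. ∠CEF = 104°  [linear pair at E on RF]

∠CEF = 104°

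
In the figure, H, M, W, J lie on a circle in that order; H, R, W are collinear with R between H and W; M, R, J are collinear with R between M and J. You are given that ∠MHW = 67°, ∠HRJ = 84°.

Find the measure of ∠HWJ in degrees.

1. ∠MJW = 67°  [same arc MW]
2. ∠JRW = 96°  [linear pair at R on HW]
3. ∠HWJ = 17°  [△WRJ]

∠HWJ = 17°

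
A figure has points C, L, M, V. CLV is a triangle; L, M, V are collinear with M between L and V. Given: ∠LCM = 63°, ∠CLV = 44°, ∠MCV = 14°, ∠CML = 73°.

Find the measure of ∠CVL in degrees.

1. ∠CMV = 107°  [linear pair at M on LV]
2. ∠CVM = 59°  [△CMV]
3. ∠CVL = 59°  [M on ray VL]

∠CVL = 59°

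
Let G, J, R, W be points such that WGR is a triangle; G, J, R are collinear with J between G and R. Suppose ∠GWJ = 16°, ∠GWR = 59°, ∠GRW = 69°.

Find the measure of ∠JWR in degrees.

∠JWR = 43°

1. ∠RGW = 52°  [△WGR]
2. ∠JRW = 69°  [J on ray RG]
3. ∠JGW = 52°  [J on ray GR]
4. ∠GJW = 112°  [△WGJ]
5. ∠RJW = 68°  [linear pair at J on GR]
6. ∠JWR = 43°  [△WJR]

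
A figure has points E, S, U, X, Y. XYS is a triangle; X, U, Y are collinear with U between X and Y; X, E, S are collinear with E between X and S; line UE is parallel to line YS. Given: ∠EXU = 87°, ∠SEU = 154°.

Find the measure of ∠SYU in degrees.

∠SYU = 67°

1. ∠UEX = 26°  [linear pair at E on XS]
2. ∠EUX = 67°  [△XUE]
3. ∠EUY = 113°  [linear pair at U on XY]
4. ∠SYU = 67°  [UE∥YS, co-interior at Y–U]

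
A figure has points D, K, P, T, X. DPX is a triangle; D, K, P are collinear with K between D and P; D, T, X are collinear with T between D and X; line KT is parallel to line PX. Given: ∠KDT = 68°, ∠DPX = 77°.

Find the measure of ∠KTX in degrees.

1. ∠PDX = 68°  [K on DP, T on DX]
2. ∠DXP = 35°  [△DPX]
3. ∠DTK = 35°  [KT∥PX, corresponding at T]
4. ∠KTX = 145°  [linear pair at T on DX]

∠KTX = 145°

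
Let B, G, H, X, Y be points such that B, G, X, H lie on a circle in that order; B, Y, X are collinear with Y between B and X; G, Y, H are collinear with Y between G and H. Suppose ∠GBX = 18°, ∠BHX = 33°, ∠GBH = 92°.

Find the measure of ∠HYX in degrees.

∠HYX = 89°

1. ∠GHX = 18°  [same arc GX]
2. ∠GXH = 88°  [cyclic BGXH, opposite ∠B+∠X]
3. ∠HGX = 74°  [△GXH]
4. ∠HBX = 74°  [same arc XH]
5. ∠BXH = 73°  [△BXH]
6. ∠HYX = 89°  [△XYH]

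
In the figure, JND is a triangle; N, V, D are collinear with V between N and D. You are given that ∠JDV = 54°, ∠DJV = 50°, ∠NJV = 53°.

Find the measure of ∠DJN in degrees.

1. ∠DVJ = 76°  [△JVD]
2. ∠JDN = 54°  [V on ray DN]
3. ∠JVN = 104°  [linear pair at V on ND]
4. ∠JNV = 23°  [△JNV]
5. ∠DNJ = 23°  [V on ray ND]
6. ∠DJN = 103°  [△JND]

∠DJN = 103°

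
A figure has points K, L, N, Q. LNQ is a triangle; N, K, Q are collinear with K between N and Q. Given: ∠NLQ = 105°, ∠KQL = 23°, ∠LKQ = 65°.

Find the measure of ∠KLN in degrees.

∠KLN = 13°

1. ∠LQN = 23°  [K on ray QN]
2. ∠LKN = 115°  [linear pair at K on NQ]
3. ∠LNQ = 52°  [△LNQ]
4. ∠KNL = 52°  [K on ray NQ]
5. ∠KLN = 13°  [△LNK]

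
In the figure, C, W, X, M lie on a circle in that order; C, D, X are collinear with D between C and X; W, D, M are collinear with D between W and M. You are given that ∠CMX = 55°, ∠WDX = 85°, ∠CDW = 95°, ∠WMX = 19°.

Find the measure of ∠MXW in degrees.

1. ∠CWX = 125°  [cyclic CWXM, opposite ∠W+∠M]
2. ∠WCX = 19°  [same arc WX]
3. ∠CXW = 36°  [△CWX]
4. ∠MWX = 59°  [△WDX]
5. ∠MXW = 102°  [△WXM]

∠MXW = 102°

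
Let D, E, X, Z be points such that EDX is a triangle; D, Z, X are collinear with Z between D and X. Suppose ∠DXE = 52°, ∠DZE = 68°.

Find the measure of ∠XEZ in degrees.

∠XEZ = 16°

1. ∠EXZ = 52°  [Z on ray XD]
2. ∠EZX = 112°  [linear pair at Z on DX]
3. ∠XEZ = 16°  [△EZX]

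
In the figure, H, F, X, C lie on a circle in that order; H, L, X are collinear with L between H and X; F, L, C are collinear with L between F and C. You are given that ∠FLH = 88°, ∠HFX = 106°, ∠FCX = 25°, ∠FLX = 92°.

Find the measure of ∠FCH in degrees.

1. ∠CLX = 88°  [vertical angles at L]
2. ∠HCX = 74°  [cyclic HFXC, opposite ∠F+∠C]
3. ∠CXH = 67°  [△XLC]
4. ∠CLH = 92°  [vertical angles at L]
5. ∠CHX = 39°  [△HXC]
6. ∠FCH = 49°  [△HLC]

∠FCH = 49°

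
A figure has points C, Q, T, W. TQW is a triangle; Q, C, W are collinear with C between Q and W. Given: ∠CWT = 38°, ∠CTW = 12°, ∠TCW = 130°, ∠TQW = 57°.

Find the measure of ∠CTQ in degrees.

1. ∠QCT = 50°  [linear pair at C on QW]
2. ∠CQT = 57°  [C on ray QW]
3. ∠CTQ = 73°  [△TQC]

∠CTQ = 73°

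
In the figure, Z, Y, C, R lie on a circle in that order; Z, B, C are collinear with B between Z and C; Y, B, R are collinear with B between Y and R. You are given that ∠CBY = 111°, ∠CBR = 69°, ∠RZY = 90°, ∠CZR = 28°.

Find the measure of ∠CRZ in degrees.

1. ∠RCY = 90°  [cyclic ZYCR, opposite ∠Z+∠C]
2. ∠CYR = 28°  [same arc CR]
3. ∠CRY = 62°  [△YCR]
4. ∠RCZ = 49°  [△CBR]
5. ∠CRZ = 103°  [△ZCR]

∠CRZ = 103°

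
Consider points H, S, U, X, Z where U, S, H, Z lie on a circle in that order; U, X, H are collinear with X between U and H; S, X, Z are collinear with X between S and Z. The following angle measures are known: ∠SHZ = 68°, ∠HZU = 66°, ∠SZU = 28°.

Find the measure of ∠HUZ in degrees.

1. ∠SUZ = 112°  [cyclic USHZ, opposite ∠U+∠H]
2. ∠USZ = 40°  [△USZ]
3. ∠UHZ = 40°  [same arc UZ]
4. ∠HUZ = 74°  [△UHZ]

∠HUZ = 74°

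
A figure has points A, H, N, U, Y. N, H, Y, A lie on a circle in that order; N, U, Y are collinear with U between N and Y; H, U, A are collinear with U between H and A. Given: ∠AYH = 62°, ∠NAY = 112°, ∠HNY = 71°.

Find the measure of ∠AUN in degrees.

1. ∠NHY = 68°  [cyclic NHYA, opposite ∠H+∠A]
2. ∠HAY = 71°  [same arc HY]
3. ∠HYN = 41°  [△NHY]
4. ∠AHY = 47°  [△HYA]
5. ∠HAN = 41°  [same arc NH]
6. ∠ANY = 47°  [same arc YA]
7. ∠AUN = 92°  [△NUA]

∠AUN = 92°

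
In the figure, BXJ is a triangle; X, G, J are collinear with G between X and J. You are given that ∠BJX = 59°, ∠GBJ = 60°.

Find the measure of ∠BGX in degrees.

∠BGX = 119°

1. ∠BJG = 59°  [G on ray JX]
2. ∠BGJ = 61°  [△BGJ]
3. ∠BGX = 119°  [linear pair at G on XJ]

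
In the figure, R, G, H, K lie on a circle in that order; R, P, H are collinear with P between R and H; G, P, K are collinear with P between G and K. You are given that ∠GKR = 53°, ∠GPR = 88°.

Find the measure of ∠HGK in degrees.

∠HGK = 35°

1. ∠GHR = 53°  [same arc RG]
2. ∠GPH = 92°  [linear pair at P on RH]
3. ∠HGK = 35°  [△GPH]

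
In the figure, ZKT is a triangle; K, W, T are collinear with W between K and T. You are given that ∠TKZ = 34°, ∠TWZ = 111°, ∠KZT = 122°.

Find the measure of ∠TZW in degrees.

1. ∠KTZ = 24°  [△ZKT]
2. ∠WTZ = 24°  [W on ray TK]
3. ∠TZW = 45°  [△ZWT]

∠TZW = 45°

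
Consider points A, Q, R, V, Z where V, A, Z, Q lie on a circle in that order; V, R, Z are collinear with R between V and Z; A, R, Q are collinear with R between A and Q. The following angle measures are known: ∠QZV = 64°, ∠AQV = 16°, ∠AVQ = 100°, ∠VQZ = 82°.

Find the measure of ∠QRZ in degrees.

∠QRZ = 50°

1. ∠QVZ = 34°  [△VZQ]
2. ∠QRV = 130°  [△VRQ]
3. ∠QRZ = 50°  [linear pair at R on VZ]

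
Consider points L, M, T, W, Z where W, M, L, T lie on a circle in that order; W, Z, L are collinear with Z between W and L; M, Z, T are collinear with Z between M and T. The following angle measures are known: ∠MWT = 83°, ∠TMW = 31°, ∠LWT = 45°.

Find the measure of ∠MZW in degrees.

∠MZW = 111°

1. ∠MLT = 97°  [cyclic WMLT, opposite ∠W+∠L]
2. ∠TLW = 31°  [same arc WT]
3. ∠LMT = 45°  [same arc LT]
4. ∠LTM = 38°  [△MLT]
5. ∠LZT = 111°  [△LZT]
6. ∠MZW = 111°  [vertical angles at Z]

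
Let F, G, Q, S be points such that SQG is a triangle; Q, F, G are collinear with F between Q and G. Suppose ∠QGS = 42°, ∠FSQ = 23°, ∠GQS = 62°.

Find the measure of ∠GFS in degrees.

1. ∠FQS = 62°  [F on ray QG]
2. ∠QFS = 95°  [△SQF]
3. ∠GFS = 85°  [linear pair at F on QG]

∠GFS = 85°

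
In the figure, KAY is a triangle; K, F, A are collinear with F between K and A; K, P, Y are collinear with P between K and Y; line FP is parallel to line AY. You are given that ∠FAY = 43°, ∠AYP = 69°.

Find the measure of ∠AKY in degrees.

1. ∠KAY = 43°  [F on ray AK]
2. ∠AYK = 69°  [P on ray YK]
3. ∠AKY = 68°  [△KAY]

∠AKY = 68°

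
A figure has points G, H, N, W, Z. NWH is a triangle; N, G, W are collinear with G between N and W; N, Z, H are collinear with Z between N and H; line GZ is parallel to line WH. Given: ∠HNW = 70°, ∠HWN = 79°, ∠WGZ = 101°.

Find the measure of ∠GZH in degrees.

∠GZH = 149°

1. ∠NHW = 31°  [△NWH]
2. ∠GZN = 31°  [GZ∥WH, corresponding at Z]
3. ∠GZH = 149°  [linear pair at Z on NH]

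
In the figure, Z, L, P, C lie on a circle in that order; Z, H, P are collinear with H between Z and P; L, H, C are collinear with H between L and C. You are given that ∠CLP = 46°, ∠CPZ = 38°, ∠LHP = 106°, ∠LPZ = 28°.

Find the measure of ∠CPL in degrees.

∠CPL = 66°

1. ∠CLZ = 38°  [same arc ZC]
2. ∠LCZ = 28°  [same arc ZL]
3. ∠CZL = 114°  [△ZLC]
4. ∠CPL = 66°  [cyclic ZLPC, opposite ∠Z+∠P]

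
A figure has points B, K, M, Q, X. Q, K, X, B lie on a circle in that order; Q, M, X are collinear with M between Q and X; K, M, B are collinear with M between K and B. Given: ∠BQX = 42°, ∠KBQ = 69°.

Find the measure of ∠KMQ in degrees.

1. ∠BKX = 42°  [same arc XB]
2. ∠KXQ = 69°  [same arc QK]
3. ∠KMX = 69°  [△KMX]
4. ∠KMQ = 111°  [linear pair at M on QX]

∠KMQ = 111°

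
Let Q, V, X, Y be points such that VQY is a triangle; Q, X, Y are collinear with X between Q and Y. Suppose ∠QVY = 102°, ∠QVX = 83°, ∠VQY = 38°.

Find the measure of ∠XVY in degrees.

∠XVY = 19°

1. ∠QYV = 40°  [△VQY]
2. ∠VQX = 38°  [X on ray QY]
3. ∠VYX = 40°  [X on ray YQ]
4. ∠QXV = 59°  [△VQX]
5. ∠VXY = 121°  [linear pair at X on QY]
6. ∠XVY = 19°  [△VXY]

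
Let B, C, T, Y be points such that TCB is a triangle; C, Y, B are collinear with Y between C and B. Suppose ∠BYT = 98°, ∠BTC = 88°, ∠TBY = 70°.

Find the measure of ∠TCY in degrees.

∠TCY = 22°

1. ∠CBT = 70°  [Y on ray BC]
2. ∠BCT = 22°  [△TCB]
3. ∠TCY = 22°  [Y on ray CB]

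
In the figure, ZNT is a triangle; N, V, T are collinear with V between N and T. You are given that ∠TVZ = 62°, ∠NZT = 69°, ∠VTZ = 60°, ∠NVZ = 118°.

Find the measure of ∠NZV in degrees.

∠NZV = 11°

1. ∠NTZ = 60°  [V on ray TN]
2. ∠TNZ = 51°  [△ZNT]
3. ∠VNZ = 51°  [V on ray NT]
4. ∠NZV = 11°  [△ZNV]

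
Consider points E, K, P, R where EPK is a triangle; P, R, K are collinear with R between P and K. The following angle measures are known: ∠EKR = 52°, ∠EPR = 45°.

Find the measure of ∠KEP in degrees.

∠KEP = 83°

1. ∠EKP = 52°  [R on ray KP]
2. ∠EPK = 45°  [R on ray PK]
3. ∠KEP = 83°  [△EPK]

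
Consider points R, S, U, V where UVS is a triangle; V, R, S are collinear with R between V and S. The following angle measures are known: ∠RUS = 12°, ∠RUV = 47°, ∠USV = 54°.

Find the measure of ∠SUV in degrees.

∠SUV = 59°

1. ∠RSU = 54°  [R on ray SV]
2. ∠SRU = 114°  [△URS]
3. ∠URV = 66°  [linear pair at R on VS]
4. ∠RVU = 67°  [△UVR]
5. ∠SVU = 67°  [R on ray VS]
6. ∠SUV = 59°  [△UVS]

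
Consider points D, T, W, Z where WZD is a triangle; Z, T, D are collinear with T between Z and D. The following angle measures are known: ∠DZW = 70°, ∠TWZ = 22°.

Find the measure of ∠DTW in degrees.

1. ∠TZW = 70°  [T on ray ZD]
2. ∠WTZ = 88°  [△WZT]
3. ∠DTW = 92°  [linear pair at T on ZD]

∠DTW = 92°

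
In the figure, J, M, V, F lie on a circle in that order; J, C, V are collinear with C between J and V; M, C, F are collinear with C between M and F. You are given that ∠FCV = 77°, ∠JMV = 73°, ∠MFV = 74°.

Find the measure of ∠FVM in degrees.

∠FVM = 62°

1. ∠JCM = 77°  [vertical angles at C]
2. ∠MJV = 74°  [same arc MV]
3. ∠MCV = 103°  [linear pair at C on JV]
4. ∠JVM = 33°  [△JMV]
5. ∠FMV = 44°  [△MCV]
6. ∠FVM = 62°  [△MVF]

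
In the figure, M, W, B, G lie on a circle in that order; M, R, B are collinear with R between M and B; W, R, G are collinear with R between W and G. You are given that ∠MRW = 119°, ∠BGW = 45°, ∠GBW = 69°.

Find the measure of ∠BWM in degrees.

∠BWM = 82°

1. ∠BRW = 61°  [linear pair at R on MB]
2. ∠BMW = 45°  [same arc WB]
3. ∠BWG = 66°  [△WBG]
4. ∠MBW = 53°  [△WRB]
5. ∠BWM = 82°  [△MWB]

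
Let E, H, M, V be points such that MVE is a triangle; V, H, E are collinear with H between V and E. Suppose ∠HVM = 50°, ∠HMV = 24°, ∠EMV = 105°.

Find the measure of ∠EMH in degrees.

∠EMH = 81°

1. ∠MHV = 106°  [△MVH]
2. ∠EVM = 50°  [H on ray VE]
3. ∠MEV = 25°  [△MVE]
4. ∠EHM = 74°  [linear pair at H on VE]
5. ∠HEM = 25°  [H on ray EV]
6. ∠EMH = 81°  [△MHE]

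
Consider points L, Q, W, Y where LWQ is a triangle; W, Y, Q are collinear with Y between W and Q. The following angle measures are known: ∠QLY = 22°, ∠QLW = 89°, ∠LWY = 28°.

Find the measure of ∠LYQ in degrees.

∠LYQ = 95°

1. ∠LWQ = 28°  [Y on ray WQ]
2. ∠LQW = 63°  [△LWQ]
3. ∠LQY = 63°  [Y on ray QW]
4. ∠LYQ = 95°  [△LYQ]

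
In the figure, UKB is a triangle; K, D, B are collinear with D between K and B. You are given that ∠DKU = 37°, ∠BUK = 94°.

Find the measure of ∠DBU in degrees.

∠DBU = 49°

1. ∠BKU = 37°  [D on ray KB]
2. ∠KBU = 49°  [△UKB]
3. ∠DBU = 49°  [D on ray BK]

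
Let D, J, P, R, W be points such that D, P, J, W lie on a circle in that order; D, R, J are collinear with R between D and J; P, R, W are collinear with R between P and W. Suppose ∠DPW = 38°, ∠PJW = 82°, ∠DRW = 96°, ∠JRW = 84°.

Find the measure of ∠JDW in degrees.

1. ∠PDW = 98°  [cyclic DPJW, opposite ∠D+∠J]
2. ∠DWP = 44°  [△DPW]
3. ∠JDW = 40°  [△DRW]

∠JDW = 40°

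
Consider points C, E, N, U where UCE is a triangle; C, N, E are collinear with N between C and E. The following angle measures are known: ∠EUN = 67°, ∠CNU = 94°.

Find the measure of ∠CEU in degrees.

∠CEU = 27°

1. ∠ENU = 86°  [linear pair at N on CE]
2. ∠NEU = 27°  [△UNE]
3. ∠CEU = 27°  [N on ray EC]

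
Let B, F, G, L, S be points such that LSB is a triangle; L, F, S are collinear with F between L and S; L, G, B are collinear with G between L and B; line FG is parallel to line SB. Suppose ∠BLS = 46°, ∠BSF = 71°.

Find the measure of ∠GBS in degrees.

1. ∠BSL = 71°  [F on ray SL]
2. ∠LBS = 63°  [△LSB]
3. ∠GBS = 63°  [G on ray BL]

∠GBS = 63°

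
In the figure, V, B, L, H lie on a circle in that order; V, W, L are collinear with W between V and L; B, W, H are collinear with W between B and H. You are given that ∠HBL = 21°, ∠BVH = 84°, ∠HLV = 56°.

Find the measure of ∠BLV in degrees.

1. ∠HBV = 56°  [same arc VH]
2. ∠BHV = 40°  [△VBH]
3. ∠BLV = 40°  [same arc VB]

∠BLV = 40°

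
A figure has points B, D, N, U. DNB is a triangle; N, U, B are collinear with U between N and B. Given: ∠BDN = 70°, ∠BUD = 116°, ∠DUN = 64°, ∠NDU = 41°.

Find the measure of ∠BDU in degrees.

∠BDU = 29°

1. ∠DNU = 75°  [△DNU]
2. ∠BND = 75°  [U on ray NB]
3. ∠DBN = 35°  [△DNB]
4. ∠DBU = 35°  [U on ray BN]
5. ∠BDU = 29°  [△DUB]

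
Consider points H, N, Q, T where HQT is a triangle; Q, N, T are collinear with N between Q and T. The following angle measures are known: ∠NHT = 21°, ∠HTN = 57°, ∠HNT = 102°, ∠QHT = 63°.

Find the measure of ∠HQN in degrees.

∠HQN = 60°

1. ∠HTQ = 57°  [N on ray TQ]
2. ∠HQT = 60°  [△HQT]
3. ∠HQN = 60°  [N on ray QT]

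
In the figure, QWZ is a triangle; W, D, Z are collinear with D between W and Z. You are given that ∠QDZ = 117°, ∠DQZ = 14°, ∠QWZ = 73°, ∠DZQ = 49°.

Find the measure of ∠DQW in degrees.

∠DQW = 44°

1. ∠QDW = 63°  [linear pair at D on WZ]
2. ∠DWQ = 73°  [D on ray WZ]
3. ∠DQW = 44°  [△QWD]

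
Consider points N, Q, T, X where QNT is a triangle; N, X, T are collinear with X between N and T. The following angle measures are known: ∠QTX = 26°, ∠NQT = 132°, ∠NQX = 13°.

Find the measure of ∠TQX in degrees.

1. ∠NTQ = 26°  [X on ray TN]
2. ∠QNT = 22°  [△QNT]
3. ∠QNX = 22°  [X on ray NT]
4. ∠NXQ = 145°  [△QNX]
5. ∠QXT = 35°  [linear pair at X on NT]
6. ∠TQX = 119°  [△QXT]

∠TQX = 119°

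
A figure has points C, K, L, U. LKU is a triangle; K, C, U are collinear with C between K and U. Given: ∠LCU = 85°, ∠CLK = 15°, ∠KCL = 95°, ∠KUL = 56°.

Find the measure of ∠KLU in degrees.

1. ∠CKL = 70°  [△LKC]
2. ∠LKU = 70°  [C on ray KU]
3. ∠KLU = 54°  [△LKU]

∠KLU = 54°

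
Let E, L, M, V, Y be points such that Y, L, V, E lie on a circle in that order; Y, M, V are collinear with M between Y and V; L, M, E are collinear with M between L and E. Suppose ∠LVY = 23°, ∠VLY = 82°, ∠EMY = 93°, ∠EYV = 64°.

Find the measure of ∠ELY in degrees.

∠ELY = 18°

1. ∠VEY = 98°  [cyclic YLVE, opposite ∠L+∠E]
2. ∠EVY = 18°  [△YVE]
3. ∠ELY = 18°  [same arc YE]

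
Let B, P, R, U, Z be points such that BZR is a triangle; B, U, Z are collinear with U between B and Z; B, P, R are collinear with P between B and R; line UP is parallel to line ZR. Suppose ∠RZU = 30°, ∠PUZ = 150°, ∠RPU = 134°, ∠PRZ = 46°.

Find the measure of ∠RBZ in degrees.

1. ∠BZR = 30°  [U on ray ZB]
2. ∠BRZ = 46°  [P on ray RB]
3. ∠RBZ = 104°  [△BZR]

∠RBZ = 104°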